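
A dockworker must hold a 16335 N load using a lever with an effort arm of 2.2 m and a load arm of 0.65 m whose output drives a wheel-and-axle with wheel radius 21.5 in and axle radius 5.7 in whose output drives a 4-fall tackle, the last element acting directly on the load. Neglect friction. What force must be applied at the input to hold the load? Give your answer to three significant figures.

Lever MA = effort arm / load arm = 2.2/0.65 = 3.3846.
Wheel-and-axle MA = R/r = 21.5/5.7 = 3.7719.
Block-and-tackle MA = number of supporting rope parts = 4.
Combined ideal MA = 3.3846 × 3.7719 × 4 = 51.066.
Effort = load / MA = 16335 / 51.066 = 319.88 N.

320 N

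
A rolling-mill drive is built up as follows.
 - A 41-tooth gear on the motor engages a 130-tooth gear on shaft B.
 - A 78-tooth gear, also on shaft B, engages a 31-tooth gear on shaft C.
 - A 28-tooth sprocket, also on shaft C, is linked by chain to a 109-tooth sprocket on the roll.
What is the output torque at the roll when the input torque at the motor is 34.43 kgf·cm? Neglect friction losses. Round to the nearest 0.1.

gear mesh 130/41 = 3.1707 → τ = 34.43·3.1707 = 109.17 kgf·cm
gear mesh 31/78 = 0.39744 → τ = 109.17·0.39744 = 43.387 kgf·cm
chain 109/28 = 3.8929 → τ = 43.387·3.8929 = 168.9 kgf·cm

168.9 kgf·cm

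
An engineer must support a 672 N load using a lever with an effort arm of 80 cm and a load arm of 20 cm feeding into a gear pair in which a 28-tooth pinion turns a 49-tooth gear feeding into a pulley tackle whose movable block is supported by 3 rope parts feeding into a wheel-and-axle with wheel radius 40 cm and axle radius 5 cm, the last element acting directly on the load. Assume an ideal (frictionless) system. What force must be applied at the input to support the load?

4 N

Lever MA = effort arm / load arm = 80/20 = 4.
Gear pair MA = 49/28 = 1.75.
Block-and-tackle MA = number of supporting rope parts = 3.
Wheel-and-axle MA = R/r = 40/5 = 8.
Combined ideal MA = 4 × 1.75 × 3 × 8 = 168.
Effort = load / MA = 672 / 168 = 4 N.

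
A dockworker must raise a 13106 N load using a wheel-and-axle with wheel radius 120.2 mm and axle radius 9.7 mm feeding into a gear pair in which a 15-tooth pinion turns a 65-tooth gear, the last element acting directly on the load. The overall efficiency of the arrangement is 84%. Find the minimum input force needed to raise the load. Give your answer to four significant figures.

290.6 N

Wheel-and-axle MA = R/r = 120.2/9.7 = 12.392.
Gear pair MA = 65/15 = 4.3333.
Combined ideal MA = 12.392 × 4.3333 = 53.698.
Actual MA = 53.698 × 0.84 = 45.106.
Effort = load / actual MA = 13106 / 45.106 = 290.56 N.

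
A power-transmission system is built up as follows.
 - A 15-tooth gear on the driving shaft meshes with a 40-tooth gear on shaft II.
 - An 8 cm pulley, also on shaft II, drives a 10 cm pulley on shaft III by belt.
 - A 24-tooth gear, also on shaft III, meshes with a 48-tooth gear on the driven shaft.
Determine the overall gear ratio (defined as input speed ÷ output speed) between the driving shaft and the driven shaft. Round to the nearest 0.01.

6.67

Each stage contributes driven/driver: gear mesh 40/15 = 2.6667, belt 10/8 = 1.25, gear mesh 48/24 = 2.
Overall: 2.6667 × 1.25 × 2 = 6.6667.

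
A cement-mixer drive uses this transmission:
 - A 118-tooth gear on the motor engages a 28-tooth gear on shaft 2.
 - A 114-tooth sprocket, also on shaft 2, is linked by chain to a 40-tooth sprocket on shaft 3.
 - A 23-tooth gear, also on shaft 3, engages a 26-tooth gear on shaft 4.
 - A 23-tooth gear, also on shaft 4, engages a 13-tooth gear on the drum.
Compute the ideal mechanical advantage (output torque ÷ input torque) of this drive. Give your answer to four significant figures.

Each stage contributes driven/driver: gear mesh 28/118 = 0.23729, chain 40/114 = 0.35088, gear mesh 26/23 = 1.1304, gear mesh 13/23 = 0.56522.
Overall: 0.23729 × 0.35088 × 1.1304 × 0.56522 = 0.053198.

0.05320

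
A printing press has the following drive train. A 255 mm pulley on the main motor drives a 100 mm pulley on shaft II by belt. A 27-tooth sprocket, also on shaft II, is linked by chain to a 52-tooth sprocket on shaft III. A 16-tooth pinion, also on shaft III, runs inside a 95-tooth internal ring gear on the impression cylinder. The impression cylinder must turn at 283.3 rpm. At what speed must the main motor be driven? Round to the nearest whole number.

1270 rpm

Overall ratio R = 0.39216 × 1.9259 × 5.9375 = 4.4844.
Required input speed = output speed × R = 283.3 × 4.4844 = 1270.4 rpm.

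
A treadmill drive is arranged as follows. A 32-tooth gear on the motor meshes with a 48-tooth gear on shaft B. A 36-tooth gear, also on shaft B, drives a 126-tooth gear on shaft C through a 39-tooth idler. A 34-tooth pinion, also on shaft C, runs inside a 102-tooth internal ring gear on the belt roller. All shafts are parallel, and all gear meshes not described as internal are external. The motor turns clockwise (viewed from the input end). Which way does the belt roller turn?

counterclockwise

the motor → shaft B: external mesh, 1 reversal → CCW.
shaft B → shaft C: driver → idler → driven is 2 external meshes, 2 reversals → CCW.
shaft C → the belt roller: internal mesh, same direction → CCW.
3 reversals in total — an odd number — so the belt roller turns opposite to the motor.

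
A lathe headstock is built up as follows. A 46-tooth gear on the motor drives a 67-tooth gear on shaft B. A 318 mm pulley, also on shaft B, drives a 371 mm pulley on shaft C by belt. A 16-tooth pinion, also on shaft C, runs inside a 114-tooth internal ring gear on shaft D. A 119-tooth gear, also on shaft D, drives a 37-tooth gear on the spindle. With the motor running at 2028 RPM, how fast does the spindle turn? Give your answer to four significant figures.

538.7 RPM

gear mesh 67/46 = 1.4565 → 2028/1.4565 = 1392.4 RPM
belt 371/318 = 1.1667 → 1392.4/1.1667 = 1193.4 RPM
internal gear 114/16 = 7.125 → 1193.4/7.125 = 167.5 RPM
gear mesh 37/119 = 0.31092 → 167.5/0.31092 = 538.72 RPM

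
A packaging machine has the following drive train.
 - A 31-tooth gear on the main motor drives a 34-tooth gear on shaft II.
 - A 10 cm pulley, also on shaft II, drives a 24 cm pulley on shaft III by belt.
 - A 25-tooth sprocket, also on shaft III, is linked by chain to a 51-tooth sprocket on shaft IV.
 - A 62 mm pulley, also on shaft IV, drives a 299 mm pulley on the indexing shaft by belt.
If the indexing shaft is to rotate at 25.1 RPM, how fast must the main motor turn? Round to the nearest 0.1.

650.0 RPM

Overall ratio R = 1.0968 × 2.4 × 2.04 × 4.8226 = 25.896.
Required input speed = output speed × R = 25.1 × 25.896 = 650 RPM.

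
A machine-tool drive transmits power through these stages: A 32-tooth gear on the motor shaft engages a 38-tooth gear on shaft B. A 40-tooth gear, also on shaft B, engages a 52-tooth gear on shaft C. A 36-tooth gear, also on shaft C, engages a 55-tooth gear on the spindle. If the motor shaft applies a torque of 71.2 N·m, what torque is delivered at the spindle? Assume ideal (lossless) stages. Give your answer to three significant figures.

gear mesh 38/32 = 1.1875 → τ = 71.2·1.1875 = 84.55 N·m
gear mesh 52/40 = 1.3 → τ = 84.55·1.3 = 109.92 N·m
gear mesh 55/36 = 1.5278 → τ = 109.92·1.5278 = 167.93 N·m

168 N·m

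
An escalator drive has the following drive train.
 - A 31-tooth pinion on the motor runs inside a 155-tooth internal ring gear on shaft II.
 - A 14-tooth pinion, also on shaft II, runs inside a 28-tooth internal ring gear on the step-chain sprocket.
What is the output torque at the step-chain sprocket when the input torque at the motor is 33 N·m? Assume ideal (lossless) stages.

internal gear 155/31 = 5 → τ = 33·5 = 165 N·m
internal gear 28/14 = 2 → τ = 165·2 = 330 N·m

330 N·m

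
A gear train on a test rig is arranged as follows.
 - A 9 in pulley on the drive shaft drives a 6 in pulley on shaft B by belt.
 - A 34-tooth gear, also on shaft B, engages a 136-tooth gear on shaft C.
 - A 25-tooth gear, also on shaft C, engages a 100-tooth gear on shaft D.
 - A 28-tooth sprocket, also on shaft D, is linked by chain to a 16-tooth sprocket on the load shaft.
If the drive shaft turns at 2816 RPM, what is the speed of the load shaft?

belt 6/9 = 0.66667 → 2816/0.66667 = 4224 RPM
gear mesh 136/34 = 4 → 4224/4 = 1056 RPM
gear mesh 100/25 = 4 → 1056/4 = 264 RPM
chain 16/28 = 0.57143 → 264/0.57143 = 462 RPM

462 RPM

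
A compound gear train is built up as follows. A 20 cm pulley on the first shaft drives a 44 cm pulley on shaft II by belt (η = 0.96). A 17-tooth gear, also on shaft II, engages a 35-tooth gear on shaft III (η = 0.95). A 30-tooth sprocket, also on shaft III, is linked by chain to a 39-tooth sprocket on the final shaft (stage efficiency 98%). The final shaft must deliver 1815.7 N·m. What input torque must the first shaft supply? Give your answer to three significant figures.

345 N·m

Overall ratio R = 2.2 × 2.0588 × 1.3 = 5.8882; overall efficiency η = 0.96 × 0.95 × 0.98 = 0.8938.
Input torque = output torque / (R × η) = 1815.7 / (5.8882 × 0.8938) = 345.02 N·m.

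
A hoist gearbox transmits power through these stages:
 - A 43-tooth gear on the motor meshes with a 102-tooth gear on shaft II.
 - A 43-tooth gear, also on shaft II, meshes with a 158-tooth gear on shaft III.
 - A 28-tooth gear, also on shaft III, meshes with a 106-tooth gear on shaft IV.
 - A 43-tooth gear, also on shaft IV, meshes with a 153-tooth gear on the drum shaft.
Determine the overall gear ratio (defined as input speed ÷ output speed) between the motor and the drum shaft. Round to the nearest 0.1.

117.4

Each stage contributes driven/driver: gear mesh 102/43 = 2.3721, gear mesh 158/43 = 3.6744, gear mesh 106/28 = 3.7857, gear mesh 153/43 = 3.5581.
Overall: 2.3721 × 3.6744 × 3.7857 × 3.5581 = 117.41.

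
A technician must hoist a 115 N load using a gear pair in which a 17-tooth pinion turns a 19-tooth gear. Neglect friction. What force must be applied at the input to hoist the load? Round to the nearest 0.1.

Gear pair MA = 19/17 = 1.1176.
Effort = load / MA = 115 / 1.1176 = 102.89 N.

102.9 N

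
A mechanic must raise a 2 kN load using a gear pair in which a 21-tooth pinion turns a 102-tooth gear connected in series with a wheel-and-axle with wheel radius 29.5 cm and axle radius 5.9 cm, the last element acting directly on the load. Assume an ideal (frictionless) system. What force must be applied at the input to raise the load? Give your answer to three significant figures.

0.0824 kN

Gear pair MA = 102/21 = 4.8571.
Wheel-and-axle MA = R/r = 29.5/5.9 = 5.
Combined ideal MA = 4.8571 × 5 = 24.286.
Effort = load / MA = 2 / 24.286 = 0.082353 kN.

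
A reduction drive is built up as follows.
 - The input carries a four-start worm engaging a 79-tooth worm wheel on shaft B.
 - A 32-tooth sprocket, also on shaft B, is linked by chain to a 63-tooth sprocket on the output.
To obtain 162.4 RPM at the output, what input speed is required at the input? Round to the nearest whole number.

Overall ratio R = 19.75 × 1.9688 = 38.883.
Required input speed = output speed × R = 162.4 × 38.883 = 6314.6 RPM.

6315 RPM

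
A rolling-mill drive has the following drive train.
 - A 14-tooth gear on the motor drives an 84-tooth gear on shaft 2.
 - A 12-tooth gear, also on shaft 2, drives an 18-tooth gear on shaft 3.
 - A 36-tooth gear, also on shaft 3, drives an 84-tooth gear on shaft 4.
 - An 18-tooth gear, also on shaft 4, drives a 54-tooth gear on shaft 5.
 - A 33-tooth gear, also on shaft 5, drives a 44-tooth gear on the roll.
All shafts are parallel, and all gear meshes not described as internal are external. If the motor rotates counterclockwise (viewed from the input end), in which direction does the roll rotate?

clockwise

the motor → shaft 2: external mesh, 1 reversal → CW.
shaft 2 → shaft 3: external mesh, 1 reversal → CCW.
shaft 3 → shaft 4: external mesh, 1 reversal → CW.
shaft 4 → shaft 5: external mesh, 1 reversal → CCW.
shaft 5 → the roll: external mesh, 1 reversal → CW.
5 reversals in total — an odd number — so the roll turns opposite to the motor.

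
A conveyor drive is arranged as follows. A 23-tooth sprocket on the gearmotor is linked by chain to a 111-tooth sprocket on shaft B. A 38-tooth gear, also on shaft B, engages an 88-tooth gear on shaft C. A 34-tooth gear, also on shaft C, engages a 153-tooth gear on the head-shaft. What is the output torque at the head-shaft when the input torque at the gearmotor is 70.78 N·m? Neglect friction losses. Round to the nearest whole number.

3560 N·m

Chain: ratio = 111/23 = 4.8261; torque at shaft B = 70.78 × 4.8261 = 341.59 N·m.
Gear mesh: ratio = 88/38 = 2.3158; torque at shaft C = 341.59 × 2.3158 = 791.05 N·m.
Gear mesh: ratio = 153/34 = 4.5; torque at the head-shaft = 791.05 × 4.5 = 3559.7 N·m.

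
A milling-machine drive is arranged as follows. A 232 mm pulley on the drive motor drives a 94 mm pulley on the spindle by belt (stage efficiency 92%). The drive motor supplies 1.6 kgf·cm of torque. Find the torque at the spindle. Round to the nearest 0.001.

0.596 kgf·cm

Belt: ratio = 94/232 = 0.40517; torque at the spindle = 1.6 × 0.40517 × 0.92 = 0.59641 kgf·cm.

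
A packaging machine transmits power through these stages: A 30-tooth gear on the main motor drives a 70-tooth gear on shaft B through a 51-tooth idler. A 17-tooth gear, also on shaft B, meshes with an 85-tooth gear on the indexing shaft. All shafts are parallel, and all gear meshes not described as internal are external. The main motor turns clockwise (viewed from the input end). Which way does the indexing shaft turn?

the main motor → shaft B: driver → idler → driven is 2 external meshes, 2 reversals → CW.
shaft B → the indexing shaft: external mesh, 1 reversal → CCW.
3 reversals in total — an odd number — so the indexing shaft turns opposite to the main motor.

counterclockwise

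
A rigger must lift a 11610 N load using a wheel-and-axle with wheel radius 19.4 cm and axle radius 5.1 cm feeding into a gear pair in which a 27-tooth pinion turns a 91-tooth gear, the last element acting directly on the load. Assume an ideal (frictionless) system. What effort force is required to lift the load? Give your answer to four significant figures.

Wheel-and-axle MA = R/r = 19.4/5.1 = 3.8039.
Gear pair MA = 91/27 = 3.3704.
Combined ideal MA = 3.8039 × 3.3704 = 12.821.
Effort = load / MA = 11610 / 12.821 = 905.57 N.

905.6 N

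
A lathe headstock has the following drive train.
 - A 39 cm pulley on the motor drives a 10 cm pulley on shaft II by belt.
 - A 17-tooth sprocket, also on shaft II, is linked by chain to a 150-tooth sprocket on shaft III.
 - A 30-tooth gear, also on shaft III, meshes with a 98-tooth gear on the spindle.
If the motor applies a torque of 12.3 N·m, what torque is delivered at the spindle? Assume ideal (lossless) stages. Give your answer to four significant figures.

belt 10/39 = 0.25641 → τ = 12.3·0.25641 = 3.1538 N·m
chain 150/17 = 8.8235 → τ = 3.1538·8.8235 = 27.828 N·m
gear mesh 98/30 = 3.2667 → τ = 27.828·3.2667 = 90.905 N·m

90.90 N·m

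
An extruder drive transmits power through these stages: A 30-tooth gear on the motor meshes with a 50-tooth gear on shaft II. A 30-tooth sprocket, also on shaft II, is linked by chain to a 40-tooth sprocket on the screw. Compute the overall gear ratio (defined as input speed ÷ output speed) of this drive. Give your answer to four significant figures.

2.222

Each stage contributes driven/driver: gear mesh 50/30 = 1.6667, chain 40/30 = 1.3333.
Overall: 1.6667 × 1.3333 = 2.2222.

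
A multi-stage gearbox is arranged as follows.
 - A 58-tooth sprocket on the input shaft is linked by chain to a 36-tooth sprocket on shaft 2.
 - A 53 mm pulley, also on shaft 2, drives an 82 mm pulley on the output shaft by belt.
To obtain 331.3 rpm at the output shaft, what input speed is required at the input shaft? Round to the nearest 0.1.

318.2 rpm

Overall ratio R = 0.62069 × 1.5472 = 0.96031.
Required input speed = output speed × R = 331.3 × 0.96031 = 318.15 rpm.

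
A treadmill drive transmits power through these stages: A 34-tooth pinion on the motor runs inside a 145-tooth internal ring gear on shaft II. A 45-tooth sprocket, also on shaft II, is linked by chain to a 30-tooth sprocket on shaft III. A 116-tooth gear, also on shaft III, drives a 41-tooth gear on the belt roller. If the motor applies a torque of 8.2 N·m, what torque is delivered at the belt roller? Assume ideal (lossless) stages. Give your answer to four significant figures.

After the internal gear (145/34): 8.2 × 4.2647 = 34.971 N·m
After the chain (30/45): 34.971 × 0.66667 = 23.314 N·m
After the gear mesh (41/116): 23.314 × 0.35345 = 8.2402 N·m

8.240 N·m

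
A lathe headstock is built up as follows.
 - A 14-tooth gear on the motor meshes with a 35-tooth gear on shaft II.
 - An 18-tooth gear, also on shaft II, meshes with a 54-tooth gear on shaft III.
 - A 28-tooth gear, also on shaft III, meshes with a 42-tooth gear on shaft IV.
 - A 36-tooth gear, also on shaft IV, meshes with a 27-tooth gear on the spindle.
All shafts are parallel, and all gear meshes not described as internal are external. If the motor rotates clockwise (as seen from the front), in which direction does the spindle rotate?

the motor → shaft II: external mesh, 1 reversal → CCW.
shaft II → shaft III: external mesh, 1 reversal → CW.
shaft III → shaft IV: external mesh, 1 reversal → CCW.
shaft IV → the spindle: external mesh, 1 reversal → CW.
4 reversals in total — an even number — so the spindle turns the same way as the motor.

clockwise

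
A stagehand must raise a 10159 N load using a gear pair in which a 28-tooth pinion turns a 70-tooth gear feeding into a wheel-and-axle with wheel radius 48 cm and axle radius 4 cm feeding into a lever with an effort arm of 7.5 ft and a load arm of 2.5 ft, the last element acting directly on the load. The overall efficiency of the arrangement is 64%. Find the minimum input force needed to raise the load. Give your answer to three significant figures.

Gear pair MA = 70/28 = 2.5.
Wheel-and-axle MA = R/r = 48/4 = 12.
Lever MA = effort arm / load arm = 7.5/2.5 = 3.
Combined ideal MA = 2.5 × 12 × 3 = 90.
Actual MA = 90 × 0.64 = 57.6.
Effort = load / actual MA = 10159 / 57.6 = 176.37 N.

176 N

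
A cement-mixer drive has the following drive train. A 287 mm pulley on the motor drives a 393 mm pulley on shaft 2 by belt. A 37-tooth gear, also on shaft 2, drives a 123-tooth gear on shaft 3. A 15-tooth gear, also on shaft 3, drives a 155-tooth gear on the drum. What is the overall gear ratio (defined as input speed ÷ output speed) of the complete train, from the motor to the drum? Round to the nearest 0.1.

Each stage contributes driven/driver: belt 393/287 = 1.3693, gear mesh 123/37 = 3.3243, gear mesh 155/15 = 10.333.
Overall: 1.3693 × 3.3243 × 10.333 = 47.039.

47.0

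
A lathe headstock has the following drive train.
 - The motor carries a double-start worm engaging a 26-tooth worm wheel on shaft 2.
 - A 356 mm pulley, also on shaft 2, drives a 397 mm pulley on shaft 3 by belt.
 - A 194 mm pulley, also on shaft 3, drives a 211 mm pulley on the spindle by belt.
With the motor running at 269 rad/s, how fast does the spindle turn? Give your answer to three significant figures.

17.1 rad/s

the motor → shaft 2 (worm, 26/2): 269 ÷ 13 = 20.692 rad/s
shaft 2 → shaft 3 (belt, 397/356): 20.692 ÷ 1.1152 = 18.555 rad/s
shaft 3 → the spindle (belt, 211/194): 18.555 ÷ 1.0876 = 17.06 rad/s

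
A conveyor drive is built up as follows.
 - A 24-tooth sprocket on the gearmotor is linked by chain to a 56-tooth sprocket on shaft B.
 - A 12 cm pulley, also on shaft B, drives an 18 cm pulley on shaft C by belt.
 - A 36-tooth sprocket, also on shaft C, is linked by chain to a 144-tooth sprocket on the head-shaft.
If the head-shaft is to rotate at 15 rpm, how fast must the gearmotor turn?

Overall ratio R = 2.3333 × 1.5 × 4 = 14.
Required input speed = output speed × R = 15 × 14 = 210 rpm.

210 rpm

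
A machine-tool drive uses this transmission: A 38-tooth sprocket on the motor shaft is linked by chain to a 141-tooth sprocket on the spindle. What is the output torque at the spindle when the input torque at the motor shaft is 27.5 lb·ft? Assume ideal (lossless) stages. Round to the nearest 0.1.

chain 141/38 = 3.7105 → τ = 27.5·3.7105 = 102.04 lb·ft

102.0 lb·ft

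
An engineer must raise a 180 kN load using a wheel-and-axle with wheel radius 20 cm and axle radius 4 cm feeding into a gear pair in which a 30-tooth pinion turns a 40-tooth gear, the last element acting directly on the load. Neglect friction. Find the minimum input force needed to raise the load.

Wheel-and-axle MA = R/r = 20/4 = 5.
Gear pair MA = 40/30 = 1.3333.
Combined ideal MA = 5 × 1.3333 = 6.6667.
Effort = load / MA = 180 / 6.6667 = 27 kN.

27 kN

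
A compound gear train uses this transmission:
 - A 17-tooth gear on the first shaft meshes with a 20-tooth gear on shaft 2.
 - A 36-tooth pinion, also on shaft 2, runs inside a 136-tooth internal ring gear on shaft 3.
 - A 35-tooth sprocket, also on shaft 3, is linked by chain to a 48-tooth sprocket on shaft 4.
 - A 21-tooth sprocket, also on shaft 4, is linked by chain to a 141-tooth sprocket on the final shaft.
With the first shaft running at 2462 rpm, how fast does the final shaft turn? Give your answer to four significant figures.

60.16 rpm

Gear mesh: ratio = 20/17 = 1.1765, so shaft 2 turns at 2462 / 1.1765 = 2092.7 rpm.
Internal gear: ratio = 136/36 = 3.7778, so shaft 3 turns at 2092.7 / 3.7778 = 553.95 rpm.
Chain: ratio = 48/35 = 1.3714, so shaft 4 turns at 553.95 / 1.3714 = 403.92 rpm.
Chain: ratio = 141/21 = 6.7143, so the final shaft turns at 403.92 / 6.7143 = 60.159 rpm.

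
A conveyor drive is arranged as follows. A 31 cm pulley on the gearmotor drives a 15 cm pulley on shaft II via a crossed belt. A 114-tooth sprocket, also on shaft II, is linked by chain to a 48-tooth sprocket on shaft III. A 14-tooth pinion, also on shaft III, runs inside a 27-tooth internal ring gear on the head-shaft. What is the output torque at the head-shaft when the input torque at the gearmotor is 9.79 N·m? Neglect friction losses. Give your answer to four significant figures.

After the belt (15/31): 9.79 × 0.48387 = 4.7371 N·m
After the chain (48/114): 4.7371 × 0.42105 = 1.9946 N·m
After the internal gear (27/14): 1.9946 × 1.9286 = 3.8467 N·m

3.847 N·m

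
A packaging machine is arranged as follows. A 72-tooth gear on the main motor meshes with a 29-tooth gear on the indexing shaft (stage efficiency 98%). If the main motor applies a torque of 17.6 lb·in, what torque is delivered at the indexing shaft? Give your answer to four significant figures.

6.947 lb·in

gear mesh 29/72 = 0.40278 → τ = 17.6·0.40278·0.98 = 6.9471 lb·in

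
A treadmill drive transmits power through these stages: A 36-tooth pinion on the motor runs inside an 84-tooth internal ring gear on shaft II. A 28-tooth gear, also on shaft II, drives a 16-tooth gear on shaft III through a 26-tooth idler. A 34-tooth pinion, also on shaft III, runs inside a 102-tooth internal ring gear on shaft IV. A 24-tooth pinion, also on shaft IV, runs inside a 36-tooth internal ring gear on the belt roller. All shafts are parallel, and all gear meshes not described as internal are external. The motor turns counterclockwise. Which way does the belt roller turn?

counterclockwise

the motor → shaft II: internal mesh, same direction → CCW.
shaft II → shaft III: driver → idler → driven is 2 external meshes, 2 reversals → CCW.
shaft III → shaft IV: internal mesh, same direction → CCW.
shaft IV → the belt roller: internal mesh, same direction → CCW.
2 reversals in total — an even number — so the belt roller turns the same way as the motor.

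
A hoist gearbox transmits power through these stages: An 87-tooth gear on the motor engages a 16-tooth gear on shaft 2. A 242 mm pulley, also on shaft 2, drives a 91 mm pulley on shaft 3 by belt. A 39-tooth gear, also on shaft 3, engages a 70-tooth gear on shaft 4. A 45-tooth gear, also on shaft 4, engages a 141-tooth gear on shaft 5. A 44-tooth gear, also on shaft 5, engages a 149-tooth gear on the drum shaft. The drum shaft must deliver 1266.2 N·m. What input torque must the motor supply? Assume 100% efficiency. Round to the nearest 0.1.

961.4 N·m

Overall ratio R = 0.18391 × 0.37603 × 1.7949 × 3.1333 × 3.3864 = 1.317.
Input torque = output torque / R = 1266.2 / 1.317 = 961.4 N·m.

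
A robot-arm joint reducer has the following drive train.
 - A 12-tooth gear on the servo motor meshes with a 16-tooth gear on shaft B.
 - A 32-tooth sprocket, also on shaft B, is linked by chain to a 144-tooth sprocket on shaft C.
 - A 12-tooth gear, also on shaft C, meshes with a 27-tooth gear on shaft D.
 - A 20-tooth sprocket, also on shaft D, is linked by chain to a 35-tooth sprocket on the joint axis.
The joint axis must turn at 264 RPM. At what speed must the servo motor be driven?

6237 RPM

Overall ratio R = 1.3333 × 4.5 × 2.25 × 1.75 = 23.625.
Required input speed = output speed × R = 264 × 23.625 = 6237 RPM.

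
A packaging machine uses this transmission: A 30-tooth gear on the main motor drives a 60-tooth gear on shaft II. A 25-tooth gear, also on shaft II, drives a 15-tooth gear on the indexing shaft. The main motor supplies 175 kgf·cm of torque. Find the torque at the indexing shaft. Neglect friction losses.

210 kgf·cm

Gear mesh: ratio = 60/30 = 2; torque at shaft II = 175 × 2 = 350 kgf·cm.
Gear mesh: ratio = 15/25 = 0.6; torque at the indexing shaft = 350 × 0.6 = 210 kgf·cm.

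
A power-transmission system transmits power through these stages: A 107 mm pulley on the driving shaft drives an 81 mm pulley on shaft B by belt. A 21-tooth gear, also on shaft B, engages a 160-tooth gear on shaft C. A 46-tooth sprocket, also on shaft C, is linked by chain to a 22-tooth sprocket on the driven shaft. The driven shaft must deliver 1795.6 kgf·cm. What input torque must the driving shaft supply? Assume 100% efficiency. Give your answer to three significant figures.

Overall ratio R = 0.75701 × 7.619 × 0.47826 = 2.7585.
Input torque = output torque / R = 1795.6 / 2.7585 = 650.94 kgf·cm.

651 kgf·cm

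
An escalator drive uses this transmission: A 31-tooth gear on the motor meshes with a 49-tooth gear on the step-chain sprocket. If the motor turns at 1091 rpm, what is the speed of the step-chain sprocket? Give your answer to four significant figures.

690.2 rpm

the motor → the step-chain sprocket (gear mesh, 49/31): 1091 ÷ 1.5806 = 690.22 rpm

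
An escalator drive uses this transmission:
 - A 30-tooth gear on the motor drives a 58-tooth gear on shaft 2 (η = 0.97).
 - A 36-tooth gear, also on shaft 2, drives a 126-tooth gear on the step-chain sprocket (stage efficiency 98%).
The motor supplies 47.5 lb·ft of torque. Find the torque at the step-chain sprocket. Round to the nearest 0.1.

After the gear mesh (58/30): 47.5 × 1.9333 × 0.97 = 89.078 lb·ft
After the gear mesh (126/36): 89.078 × 3.5 × 0.98 = 305.54 lb·ft

305.5 lb·ft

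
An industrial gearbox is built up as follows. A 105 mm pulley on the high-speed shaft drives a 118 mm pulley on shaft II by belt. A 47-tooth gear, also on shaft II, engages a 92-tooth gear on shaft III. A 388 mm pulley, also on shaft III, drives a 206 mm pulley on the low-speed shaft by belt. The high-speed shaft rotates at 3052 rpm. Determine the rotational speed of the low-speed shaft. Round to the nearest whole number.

belt 118/105 = 1.1238 → 3052/1.1238 = 2715.8 rpm
gear mesh 92/47 = 1.9574 → 2715.8/1.9574 = 1387.4 rpm
belt 206/388 = 0.53093 → 1387.4/0.53093 = 2613.2 rpm

2613 rpm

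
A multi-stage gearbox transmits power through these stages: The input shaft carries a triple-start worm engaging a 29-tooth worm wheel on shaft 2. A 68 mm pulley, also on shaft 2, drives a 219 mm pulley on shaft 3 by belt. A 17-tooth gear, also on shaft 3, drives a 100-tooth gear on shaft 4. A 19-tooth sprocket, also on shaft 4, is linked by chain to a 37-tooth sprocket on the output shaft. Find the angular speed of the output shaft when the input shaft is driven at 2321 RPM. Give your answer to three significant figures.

6.51 RPM

Worm: ratio = 29/3 = 9.6667, so shaft 2 turns at 2321 / 9.6667 = 240.1 RPM.
Belt: ratio = 219/68 = 3.2206, so shaft 3 turns at 240.1 / 3.2206 = 74.553 RPM.
Gear mesh: ratio = 100/17 = 5.8824, so shaft 4 turns at 74.553 / 5.8824 = 12.674 RPM.
Chain: ratio = 37/19 = 1.9474, so the output shaft turns at 12.674 / 1.9474 = 6.5082 RPM.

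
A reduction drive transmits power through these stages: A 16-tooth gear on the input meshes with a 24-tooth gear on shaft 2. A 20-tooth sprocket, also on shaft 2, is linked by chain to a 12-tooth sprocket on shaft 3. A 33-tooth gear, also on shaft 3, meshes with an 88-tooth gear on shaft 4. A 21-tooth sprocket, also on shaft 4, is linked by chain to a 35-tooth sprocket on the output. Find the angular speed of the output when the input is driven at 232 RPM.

Gear mesh: ratio = 24/16 = 1.5, so shaft 2 turns at 232 / 1.5 = 154.67 RPM.
Chain: ratio = 12/20 = 0.6, so shaft 3 turns at 154.67 / 0.6 = 257.78 RPM.
Gear mesh: ratio = 88/33 = 2.6667, so shaft 4 turns at 257.78 / 2.6667 = 96.667 RPM.
Chain: ratio = 35/21 = 1.6667, so the output turns at 96.667 / 1.6667 = 58 RPM.

58 RPM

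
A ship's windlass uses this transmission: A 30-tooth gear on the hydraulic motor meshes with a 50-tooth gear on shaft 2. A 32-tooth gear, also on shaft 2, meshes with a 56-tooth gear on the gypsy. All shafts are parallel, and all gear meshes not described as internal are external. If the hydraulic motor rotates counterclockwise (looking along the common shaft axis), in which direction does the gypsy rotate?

counterclockwise

the hydraulic motor → shaft 2: external mesh, 1 reversal → CW.
shaft 2 → the gypsy: external mesh, 1 reversal → CCW.
2 reversals in total — an even number — so the gypsy turns the same way as the hydraulic motor.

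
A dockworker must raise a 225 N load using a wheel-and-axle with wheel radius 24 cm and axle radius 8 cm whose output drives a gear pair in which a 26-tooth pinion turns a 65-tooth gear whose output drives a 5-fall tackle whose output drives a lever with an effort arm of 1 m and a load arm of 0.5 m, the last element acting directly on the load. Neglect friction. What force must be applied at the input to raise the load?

Wheel-and-axle MA = R/r = 24/8 = 3.
Gear pair MA = 65/26 = 2.5.
Block-and-tackle MA = number of supporting rope parts = 5.
Lever MA = effort arm / load arm = 1/0.5 = 2.
Combined ideal MA = 3 × 2.5 × 5 × 2 = 75.
Effort = load / MA = 225 / 75 = 3 N.

3 N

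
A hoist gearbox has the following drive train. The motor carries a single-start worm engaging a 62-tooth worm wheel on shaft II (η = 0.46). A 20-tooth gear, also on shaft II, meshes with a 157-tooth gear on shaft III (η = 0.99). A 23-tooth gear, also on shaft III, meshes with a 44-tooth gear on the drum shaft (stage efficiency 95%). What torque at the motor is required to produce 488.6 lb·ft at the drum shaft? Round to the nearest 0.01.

Overall ratio R = 62 × 7.85 × 1.913 = 931.08; overall efficiency η = 0.46 × 0.99 × 0.95 = 0.4326.
Input torque = output torque / (R × η) = 488.6 / (931.08 × 0.4326) = 1.213 lb·ft.

1.21 lb·ft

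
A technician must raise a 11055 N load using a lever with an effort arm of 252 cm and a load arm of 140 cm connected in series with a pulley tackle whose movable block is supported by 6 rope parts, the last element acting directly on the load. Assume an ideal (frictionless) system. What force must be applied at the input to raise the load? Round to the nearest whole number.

1024 N

Lever MA = effort arm / load arm = 252/140 = 1.8.
Block-and-tackle MA = number of supporting rope parts = 6.
Combined ideal MA = 1.8 × 6 = 10.8.
Effort = load / MA = 11055 / 10.8 = 1023.6 N.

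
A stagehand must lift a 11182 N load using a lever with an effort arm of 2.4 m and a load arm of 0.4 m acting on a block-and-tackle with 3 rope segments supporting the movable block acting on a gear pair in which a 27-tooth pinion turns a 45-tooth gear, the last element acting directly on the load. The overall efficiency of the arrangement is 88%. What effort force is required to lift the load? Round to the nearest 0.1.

423.6 N

Lever MA = effort arm / load arm = 2.4/0.4 = 6.
Block-and-tackle MA = number of supporting rope parts = 3.
Gear pair MA = 45/27 = 1.6667.
Combined ideal MA = 6 × 3 × 1.6667 = 30.
Actual MA = 30 × 0.88 = 26.4.
Effort = load / actual MA = 11182 / 26.4 = 423.56 N.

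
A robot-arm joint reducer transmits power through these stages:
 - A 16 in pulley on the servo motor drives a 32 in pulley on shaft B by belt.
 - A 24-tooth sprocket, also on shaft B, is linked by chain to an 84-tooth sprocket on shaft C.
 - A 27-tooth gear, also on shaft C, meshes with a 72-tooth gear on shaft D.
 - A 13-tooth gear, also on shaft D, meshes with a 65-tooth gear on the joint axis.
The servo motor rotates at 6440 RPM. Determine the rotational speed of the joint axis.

belt 32/16 = 2 → 6440/2 = 3220 RPM
chain 84/24 = 3.5 → 3220/3.5 = 920 RPM
gear mesh 72/27 = 2.6667 → 920/2.6667 = 345 RPM
gear mesh 65/13 = 5 → 345/5 = 69 RPM

69 RPM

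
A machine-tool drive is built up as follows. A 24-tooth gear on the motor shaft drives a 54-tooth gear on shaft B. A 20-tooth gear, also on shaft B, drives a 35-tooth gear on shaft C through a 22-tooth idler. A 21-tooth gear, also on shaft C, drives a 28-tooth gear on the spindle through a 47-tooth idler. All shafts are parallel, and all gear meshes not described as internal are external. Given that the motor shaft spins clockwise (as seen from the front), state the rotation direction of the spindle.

anticlockwise

the motor shaft → shaft B: external mesh, 1 reversal → CCW.
shaft B → shaft C: driver → idler → driven is 2 external meshes, 2 reversals → CCW.
shaft C → the spindle: driver → idler → driven is 2 external meshes, 2 reversals → CCW.
5 reversals in total — an odd number — so the spindle turns opposite to the motor shaft.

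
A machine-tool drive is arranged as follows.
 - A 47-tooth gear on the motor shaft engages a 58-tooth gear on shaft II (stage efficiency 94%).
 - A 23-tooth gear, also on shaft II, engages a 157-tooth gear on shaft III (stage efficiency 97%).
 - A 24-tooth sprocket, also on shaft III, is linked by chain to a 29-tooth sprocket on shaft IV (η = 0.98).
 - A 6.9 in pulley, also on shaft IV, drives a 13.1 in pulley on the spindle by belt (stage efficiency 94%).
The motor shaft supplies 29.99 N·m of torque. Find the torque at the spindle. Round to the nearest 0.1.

486.8 N·m

gear mesh 58/47 = 1.234 → τ = 29.99·1.234·0.94 = 34.788 N·m
gear mesh 157/23 = 6.8261 → τ = 34.788·6.8261·0.97 = 230.34 N·m
chain 29/24 = 1.2083 → τ = 230.34·1.2083·0.98 = 272.77 N·m
belt 13.1/6.9 = 1.8986 → τ = 272.77·1.8986·0.94 = 486.79 N·m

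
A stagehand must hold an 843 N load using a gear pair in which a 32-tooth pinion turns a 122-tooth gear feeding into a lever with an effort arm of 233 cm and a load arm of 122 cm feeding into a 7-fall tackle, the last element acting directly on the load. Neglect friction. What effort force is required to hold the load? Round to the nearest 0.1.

Gear pair MA = 122/32 = 3.8125.
Lever MA = effort arm / load arm = 233/122 = 1.9098.
Block-and-tackle MA = number of supporting rope parts = 7.
Combined ideal MA = 3.8125 × 1.9098 × 7 = 50.969.
Effort = load / MA = 843 / 50.969 = 16.54 N.

16.5 N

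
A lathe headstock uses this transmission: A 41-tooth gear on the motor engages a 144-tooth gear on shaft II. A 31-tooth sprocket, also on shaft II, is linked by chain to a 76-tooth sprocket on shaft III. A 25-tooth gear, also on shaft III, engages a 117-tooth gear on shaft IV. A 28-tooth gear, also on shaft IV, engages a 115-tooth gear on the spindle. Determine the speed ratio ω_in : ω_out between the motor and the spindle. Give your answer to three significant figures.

166

Each stage contributes driven/driver: gear mesh 144/41 = 3.5122, chain 76/31 = 2.4516, gear mesh 117/25 = 4.68, gear mesh 115/28 = 4.1071.
Overall: 3.5122 × 2.4516 × 4.68 × 4.1071 = 165.51.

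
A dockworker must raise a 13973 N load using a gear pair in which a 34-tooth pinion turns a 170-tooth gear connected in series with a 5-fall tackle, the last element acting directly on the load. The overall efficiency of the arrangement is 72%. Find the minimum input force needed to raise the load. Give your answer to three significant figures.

Gear pair MA = 170/34 = 5.
Block-and-tackle MA = number of supporting rope parts = 5.
Combined ideal MA = 5 × 5 = 25.
Actual MA = 25 × 0.72 = 18.
Effort = load / actual MA = 13973 / 18 = 776.28 N.

776 N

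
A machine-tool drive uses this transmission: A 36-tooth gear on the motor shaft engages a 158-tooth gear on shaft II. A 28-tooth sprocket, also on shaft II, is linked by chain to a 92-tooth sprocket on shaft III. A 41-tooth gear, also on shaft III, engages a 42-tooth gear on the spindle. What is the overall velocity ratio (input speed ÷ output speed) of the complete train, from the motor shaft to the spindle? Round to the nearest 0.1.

14.8

Each stage contributes driven/driver: gear mesh 158/36 = 4.3889, chain 92/28 = 3.2857, gear mesh 42/41 = 1.0244.
Overall: 4.3889 × 3.2857 × 1.0244 = 14.772.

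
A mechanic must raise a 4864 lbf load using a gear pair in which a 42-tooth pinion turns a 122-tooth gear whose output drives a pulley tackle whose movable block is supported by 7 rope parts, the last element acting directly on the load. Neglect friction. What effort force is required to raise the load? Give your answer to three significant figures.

239 lbf

Gear pair MA = 122/42 = 2.9048.
Block-and-tackle MA = number of supporting rope parts = 7.
Combined ideal MA = 2.9048 × 7 = 20.333.
Effort = load / MA = 4864 / 20.333 = 239.21 lbf.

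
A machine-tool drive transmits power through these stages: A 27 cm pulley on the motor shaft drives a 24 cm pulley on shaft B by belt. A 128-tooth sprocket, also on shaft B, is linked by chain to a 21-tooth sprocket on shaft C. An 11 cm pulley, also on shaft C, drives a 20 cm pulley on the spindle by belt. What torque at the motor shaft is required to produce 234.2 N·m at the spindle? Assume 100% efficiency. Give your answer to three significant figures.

883 N·m

Overall ratio R = 0.88889 × 0.16406 × 1.8182 = 0.26515.
Input torque = output torque / R = 234.2 / 0.26515 = 883.27 N·m.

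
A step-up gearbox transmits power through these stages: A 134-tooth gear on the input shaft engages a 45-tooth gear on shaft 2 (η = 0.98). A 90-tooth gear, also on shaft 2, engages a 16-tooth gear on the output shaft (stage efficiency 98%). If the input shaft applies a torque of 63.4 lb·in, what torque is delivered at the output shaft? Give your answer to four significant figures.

3.635 lb·in

After the gear mesh (45/134): 63.4 × 0.33582 × 0.98 = 20.865 lb·in
After the gear mesh (16/90): 20.865 × 0.17778 × 0.98 = 3.6352 lb·in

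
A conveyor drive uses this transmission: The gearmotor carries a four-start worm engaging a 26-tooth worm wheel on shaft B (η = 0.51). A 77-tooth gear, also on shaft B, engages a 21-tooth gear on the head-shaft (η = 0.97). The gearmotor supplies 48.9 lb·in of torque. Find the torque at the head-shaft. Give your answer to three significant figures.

Worm: ratio = 26/4 = 6.5; torque at shaft B = 48.9 × 6.5 × 0.51 = 162.1 lb·in.
Gear mesh: ratio = 21/77 = 0.27273; torque at the head-shaft = 162.1 × 0.27273 × 0.97 = 42.884 lb·in.

42.9 lb·in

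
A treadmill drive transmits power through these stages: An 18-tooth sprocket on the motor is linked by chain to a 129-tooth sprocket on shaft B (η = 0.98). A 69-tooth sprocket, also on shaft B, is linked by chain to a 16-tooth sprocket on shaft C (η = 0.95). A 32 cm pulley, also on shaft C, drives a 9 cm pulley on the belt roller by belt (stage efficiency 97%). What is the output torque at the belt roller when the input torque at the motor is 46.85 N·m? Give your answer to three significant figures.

Chain: ratio = 129/18 = 7.1667; torque at shaft B = 46.85 × 7.1667 × 0.98 = 329.04 N·m.
Chain: ratio = 16/69 = 0.23188; torque at shaft C = 329.04 × 0.23188 × 0.95 = 72.485 N·m.
Belt: ratio = 9/32 = 0.28125; torque at the belt roller = 72.485 × 0.28125 × 0.97 = 19.775 N·m.

19.8 N·m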